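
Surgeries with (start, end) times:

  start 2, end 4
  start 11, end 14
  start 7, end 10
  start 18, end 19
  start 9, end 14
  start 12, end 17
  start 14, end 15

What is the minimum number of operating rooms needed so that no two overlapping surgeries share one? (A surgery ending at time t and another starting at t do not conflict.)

3

Count concurrent intervals with a sweep; the peak is the room count.
Events (time:±→running): 2:+→1 4:-→0 7:+→1 9:+→2 10:-→1 11:+→2 12:+→3 … peak 3.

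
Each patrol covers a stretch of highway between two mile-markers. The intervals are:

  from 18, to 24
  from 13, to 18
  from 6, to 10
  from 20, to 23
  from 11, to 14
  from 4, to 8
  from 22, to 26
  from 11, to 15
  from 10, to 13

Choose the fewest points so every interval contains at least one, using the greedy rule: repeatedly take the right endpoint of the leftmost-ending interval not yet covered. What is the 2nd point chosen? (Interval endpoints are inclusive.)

13

Process intervals by earliest right end; each time one isn't hit yet, stab at its right endpoint.
Sorted: [4,8] [6,10] [10,13] [11,14] [11,15] [13,18] [20,23] [18,24] [22,26]
{[4,8],[6,10]} hit by 8; {[10,13],[11,14],[11,15],[13,18]} hit by 13; {[20,23],[18,24],[22,26]} hit by 23.
Points: 8, 13, 23 (3 total).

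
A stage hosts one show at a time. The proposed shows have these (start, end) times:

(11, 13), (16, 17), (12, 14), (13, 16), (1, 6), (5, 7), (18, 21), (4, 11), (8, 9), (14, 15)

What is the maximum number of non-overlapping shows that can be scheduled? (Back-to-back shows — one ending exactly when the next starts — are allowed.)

Greedy by earliest finish: after sorting by end time, pick each interval compatible with the last pick.
By end time: (1,6), (5,7), (8,9), (4,11), (11,13), (12,14), (14,15), (13,16), (16,17), (18,21).
Pick (1,6); next start ≥ 6 → (8,9); next start ≥ 9 → (11,13); next start ≥ 13 → (14,15); next start ≥ 15 → (16,17); next start ≥ 17 → (18,21).
Selected 6 shows.

6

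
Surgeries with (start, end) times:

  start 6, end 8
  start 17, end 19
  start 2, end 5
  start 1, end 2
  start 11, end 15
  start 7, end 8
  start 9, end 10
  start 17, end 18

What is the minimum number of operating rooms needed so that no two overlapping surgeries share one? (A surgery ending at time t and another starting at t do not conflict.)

2

starts: [1, 2, 6, 7, 9, 11, 17, 17]
ends:   [2, 5, 8, 8, 10, 15, 18, 19]
s1→1 e2→0 s2→1 e5→0 s6→1 s7→2  — peak 2.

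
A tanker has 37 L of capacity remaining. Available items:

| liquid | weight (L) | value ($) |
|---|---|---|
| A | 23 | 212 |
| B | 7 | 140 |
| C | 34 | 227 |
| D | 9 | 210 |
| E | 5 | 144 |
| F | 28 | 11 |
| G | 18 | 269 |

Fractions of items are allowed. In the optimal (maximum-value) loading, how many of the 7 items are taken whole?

Greedy by value/weight ratio, highest first.
Ratios (sorted): E 28.80, D 23.33, B 20.00, G 14.94, A 9.22, C 6.68, F 0.39
take E (5 @ 144); take D (9 @ 210); take B (7 @ 140); take 16/18 of G → 239.11. Capacity used 37/37.
3 item(s) taken whole; one partial (take 16/18 of G).

3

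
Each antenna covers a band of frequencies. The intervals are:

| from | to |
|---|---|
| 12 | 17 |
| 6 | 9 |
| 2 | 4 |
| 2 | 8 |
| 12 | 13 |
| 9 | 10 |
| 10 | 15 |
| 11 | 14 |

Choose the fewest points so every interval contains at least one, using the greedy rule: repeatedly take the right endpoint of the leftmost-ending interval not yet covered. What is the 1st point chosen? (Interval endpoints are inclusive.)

4

Sorted: [2,4] [2,8] [6,9] [9,10] [12,13] [11,14] [10,15] [12,17]
{[2,4],[2,8]} hit by 4; {[6,9],[9,10]} hit by 9; {[12,13],[11,14],[10,15],[12,17]} hit by 13.
Points: 4, 9, 13 (3 total).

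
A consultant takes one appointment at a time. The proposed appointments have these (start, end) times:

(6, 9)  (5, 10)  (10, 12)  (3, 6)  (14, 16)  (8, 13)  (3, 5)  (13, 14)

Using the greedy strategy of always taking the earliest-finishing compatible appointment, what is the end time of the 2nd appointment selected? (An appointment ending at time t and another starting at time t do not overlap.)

Greedy by earliest finish: after sorting by end time, pick each interval compatible with the last pick.
By end time: (3,5), (3,6), (6,9), (5,10), (10,12), (8,13), (13,14), (14,16).
Pick (3,5); next start ≥ 5 → (6,9); next start ≥ 9 → (10,12); next start ≥ 12 → (13,14); next start ≥ 14 → (14,16).
Selected: (3,5) (6,9) (10,12) (13,14) (14,16)

9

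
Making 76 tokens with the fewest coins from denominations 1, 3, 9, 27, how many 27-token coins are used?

Greedy: take as many of the largest coin as possible, then repeat with the remainder.
76 = 2×27 + 2×9 + 1×3 + 1×1
Count of 27: 2

2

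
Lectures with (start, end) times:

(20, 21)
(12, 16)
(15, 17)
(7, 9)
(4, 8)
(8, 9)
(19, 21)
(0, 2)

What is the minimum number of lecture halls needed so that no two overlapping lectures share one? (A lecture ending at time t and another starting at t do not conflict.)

Count concurrent intervals with a sweep; the peak is the room count.
starts: [0, 4, 7, 8, 12, 15, 19, 20]
ends:   [2, 8, 9, 9, 16, 17, 21, 21]
s0→1 e2→0 s4→1 s7→2  — peak 2.

2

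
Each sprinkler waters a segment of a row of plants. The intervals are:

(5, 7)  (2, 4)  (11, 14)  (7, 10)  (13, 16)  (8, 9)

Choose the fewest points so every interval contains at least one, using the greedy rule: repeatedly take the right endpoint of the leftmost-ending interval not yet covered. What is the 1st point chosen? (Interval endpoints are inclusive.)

By right end: [2,4]  [5,7]  [8,9]  [7,10]  [11,14]  [13,16]
[2,4] uncovered → point at 4; [5,7] uncovered → point at 7; [8,9] uncovered → point at 9; [11,14] uncovered → point at 14.
Points: 4, 7, 9, 14 (4 total).

4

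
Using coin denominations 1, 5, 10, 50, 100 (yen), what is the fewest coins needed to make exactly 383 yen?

10

Greedy: take as many of the largest coin as possible, then repeat with the remainder.
383 − 3×100→83 − 1×50→33 − 3×10→3 − 3×1→0
Total coins = 3 + 1 + 3 + 3 = 10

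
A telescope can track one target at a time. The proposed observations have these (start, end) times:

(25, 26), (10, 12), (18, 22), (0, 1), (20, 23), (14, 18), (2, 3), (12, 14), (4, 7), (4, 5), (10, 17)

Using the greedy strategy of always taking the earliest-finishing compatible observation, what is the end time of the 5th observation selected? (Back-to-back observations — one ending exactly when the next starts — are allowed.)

Sorted by end: (0,1)  (2,3)  (4,5)  (4,7)  (10,12)  (12,14)  (10,17)  (14,18)  (18,22)  (20,23)  (25,26)
take (0,1); take (2,3); take (4,5); skip (4,7); take (10,12); take (12,14); skip (10,17); take (14,18); take (18,22); take (25,26).
Selected: (0,1) (2,3) (4,5) (10,12) (12,14) (14,18) (18,22) (25,26)

14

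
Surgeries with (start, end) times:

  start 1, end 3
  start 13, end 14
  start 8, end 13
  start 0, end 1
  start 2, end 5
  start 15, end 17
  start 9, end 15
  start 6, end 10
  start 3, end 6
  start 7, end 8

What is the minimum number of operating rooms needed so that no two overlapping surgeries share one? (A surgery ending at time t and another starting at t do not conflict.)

The answer is the maximum number of intervals overlapping at any instant.
Events (time:±→running): 0:+→1 1:-→0 1:+→1 2:+→2 3:-→1 3:+→2 5:-→1 6:-→0 6:+→1 7:+→2 8:-→1 8:+→2 9:+→3 … peak 3.

3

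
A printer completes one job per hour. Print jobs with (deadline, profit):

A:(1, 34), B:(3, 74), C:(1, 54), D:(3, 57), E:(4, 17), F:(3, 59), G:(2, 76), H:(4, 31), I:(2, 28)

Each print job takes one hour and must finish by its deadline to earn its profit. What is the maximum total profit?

240

Sort by profit descending; place each in the latest free slot ≤ its deadline.
By profit: G(d2,76), B(d3,74), F(d3,59), D(d3,57), C(d1,54), A(d1,34), H(d4,31), I(d2,28), E(d4,17)
G→slot 2; B→slot 3; F→slot 1; D skipped; C skipped; A skipped; H→slot 4; I skipped; E skipped.
Profit = 59 + 76 + 74 + 31 = 240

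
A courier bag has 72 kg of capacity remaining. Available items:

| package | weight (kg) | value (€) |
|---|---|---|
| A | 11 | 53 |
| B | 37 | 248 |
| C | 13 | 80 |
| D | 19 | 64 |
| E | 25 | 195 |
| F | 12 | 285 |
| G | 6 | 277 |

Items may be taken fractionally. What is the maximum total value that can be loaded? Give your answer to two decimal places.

Sort by value per unit weight and fill in that order.
Ratios (sorted): G 46.17, F 23.75, E 7.80, B 6.70, C 6.15, A 4.82, D 3.37
take G (6 @ 277); take F (12 @ 285); take E (25 @ 195); take 29/37 of B → 194.38. Capacity used 72/72.
Total value = 951.38

951.38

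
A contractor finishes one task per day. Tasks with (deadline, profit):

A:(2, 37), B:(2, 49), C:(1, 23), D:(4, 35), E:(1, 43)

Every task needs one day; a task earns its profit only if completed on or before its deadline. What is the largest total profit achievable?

Take jobs in profit order; each goes to the latest open slot no later than its deadline.
Profit order: B=49 E=43 A=37 D=35 C=23
Assign: B→slot 2, E→slot 1, A skipped, D→slot 4, C skipped.
Slots: [1:E] [2:B] [4:D]
Profit = 43 + 49 + 35 = 127

127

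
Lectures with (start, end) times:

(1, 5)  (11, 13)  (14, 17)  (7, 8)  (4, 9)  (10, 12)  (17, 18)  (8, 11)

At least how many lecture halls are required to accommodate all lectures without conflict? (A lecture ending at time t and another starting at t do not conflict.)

Count concurrent intervals with a sweep; the peak is the room count.
Events (time:±→running): 1:+→1 4:+→2 … peak 2.

2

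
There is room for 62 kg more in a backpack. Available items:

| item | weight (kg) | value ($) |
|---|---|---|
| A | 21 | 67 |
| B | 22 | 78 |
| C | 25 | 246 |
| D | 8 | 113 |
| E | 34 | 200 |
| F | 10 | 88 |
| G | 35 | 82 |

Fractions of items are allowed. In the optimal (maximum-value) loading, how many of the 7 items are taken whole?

Greedy by value/weight ratio, highest first.
Order: D (113/8=14.12) > C (246/25=9.84) > F (88/10=8.80) > E (200/34=5.88) > B (78/22=3.55) > A (67/21=3.19) > G (82/35=2.34)
Fill: take D (8 @ 113) → take C (25 @ 246) → take F (10 @ 88) → take 19/34 of E → 111.76; 62/62 used.
3 item(s) taken whole; one partial (take 19/34 of E).

3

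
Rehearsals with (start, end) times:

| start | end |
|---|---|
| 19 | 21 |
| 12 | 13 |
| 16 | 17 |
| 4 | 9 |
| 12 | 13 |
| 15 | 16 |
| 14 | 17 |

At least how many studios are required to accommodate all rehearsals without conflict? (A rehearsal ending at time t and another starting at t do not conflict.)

Count concurrent intervals with a sweep; the peak is the room count.
Events (time:±→running): 4:+→1 9:-→0 12:+→1 12:+→2 … peak 2.

2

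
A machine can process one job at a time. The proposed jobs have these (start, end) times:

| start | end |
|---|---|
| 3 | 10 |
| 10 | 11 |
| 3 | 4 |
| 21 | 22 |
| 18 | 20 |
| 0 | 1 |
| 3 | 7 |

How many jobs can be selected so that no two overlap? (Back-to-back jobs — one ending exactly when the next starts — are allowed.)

Sorted by end: (0,1)  (3,4)  (3,7)  (3,10)  (10,11)  (18,20)  (21,22)
take (0,1); take (3,4); skip (3,7); take (10,11); take (18,20); take (21,22).
Selected 5 jobs.

5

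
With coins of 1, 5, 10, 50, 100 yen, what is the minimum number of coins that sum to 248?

Use the largest denomination that fits, subtract, and repeat.
248 = 2×100 + 4×10 + 1×5 + 3×1
Total coins = 2 + 4 + 1 + 3 = 10

10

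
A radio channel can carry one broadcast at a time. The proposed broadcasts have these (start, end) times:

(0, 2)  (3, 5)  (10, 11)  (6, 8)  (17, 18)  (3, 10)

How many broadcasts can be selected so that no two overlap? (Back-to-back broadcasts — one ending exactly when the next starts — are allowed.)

Sort by end time and greedily take each interval whose start is ≥ the last chosen end.
By end time: (0,2), (3,5), (6,8), (3,10), (10,11), (17,18).
Pick (0,2); next start ≥ 2 → (3,5); next start ≥ 5 → (6,8); next start ≥ 8 → (10,11); next start ≥ 11 → (17,18).
Selected 5 broadcasts.

5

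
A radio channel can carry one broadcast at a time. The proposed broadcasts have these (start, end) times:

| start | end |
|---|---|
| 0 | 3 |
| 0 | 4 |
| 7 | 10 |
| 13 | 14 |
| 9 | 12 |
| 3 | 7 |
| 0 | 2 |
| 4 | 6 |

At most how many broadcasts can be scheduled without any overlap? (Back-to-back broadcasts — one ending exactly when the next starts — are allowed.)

4

By end time: (0,2), (0,3), (0,4), (4,6), (3,7), (7,10), (9,12), (13,14).
Pick (0,2); next start ≥ 2 → (4,6); next start ≥ 6 → (7,10); next start ≥ 10 → (13,14).
Selected 4 broadcasts.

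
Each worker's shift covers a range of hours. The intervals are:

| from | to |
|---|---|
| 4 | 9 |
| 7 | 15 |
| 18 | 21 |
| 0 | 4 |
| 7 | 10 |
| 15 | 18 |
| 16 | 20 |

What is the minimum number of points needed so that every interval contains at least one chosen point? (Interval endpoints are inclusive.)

3

Sort by right endpoint; whenever an interval is uncovered, place a point at its right end.
By right end: [0,4]  [4,9]  [7,10]  [7,15]  [15,18]  [16,20]  [18,21]
[0,4] uncovered → point at 4; [7,10] uncovered → point at 10; [15,18] uncovered → point at 18.
Points: 4, 10, 18 (3 total).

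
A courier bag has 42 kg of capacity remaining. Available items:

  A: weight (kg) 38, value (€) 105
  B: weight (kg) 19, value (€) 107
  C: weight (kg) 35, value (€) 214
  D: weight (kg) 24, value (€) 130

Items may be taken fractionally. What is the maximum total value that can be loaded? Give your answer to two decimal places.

Sort by value per unit weight and fill in that order.
Ratios (sorted): C 6.11, B 5.63, D 5.42, A 2.76
take C (35 @ 214); take 7/19 of B → 39.42. Capacity used 42/42.
Total value = 253.42

253.42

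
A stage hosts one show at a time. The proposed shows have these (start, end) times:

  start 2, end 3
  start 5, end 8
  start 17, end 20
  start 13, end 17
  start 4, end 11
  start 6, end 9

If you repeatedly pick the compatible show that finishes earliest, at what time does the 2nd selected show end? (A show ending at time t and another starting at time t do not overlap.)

Greedy by earliest finish: after sorting by end time, pick each interval compatible with the last pick.
By end time: (2,3), (5,8), (6,9), (4,11), (13,17), (17,20).
Pick (2,3); next start ≥ 3 → (5,8); next start ≥ 8 → (13,17); next start ≥ 17 → (17,20).
Selected: (2,3) (5,8) (13,17) (17,20)

8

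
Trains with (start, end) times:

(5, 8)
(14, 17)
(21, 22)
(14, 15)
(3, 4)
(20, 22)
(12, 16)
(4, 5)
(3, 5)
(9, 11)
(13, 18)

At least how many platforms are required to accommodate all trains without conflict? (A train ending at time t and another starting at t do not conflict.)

4

Count concurrent intervals with a sweep; the peak is the room count.
Events (time:±→running): 3:+→1 3:+→2 4:-→1 4:+→2 5:-→1 5:-→0 5:+→1 8:-→0 9:+→1 11:-→0 12:+→1 13:+→2 14:+→3 14:+→4 … peak 4.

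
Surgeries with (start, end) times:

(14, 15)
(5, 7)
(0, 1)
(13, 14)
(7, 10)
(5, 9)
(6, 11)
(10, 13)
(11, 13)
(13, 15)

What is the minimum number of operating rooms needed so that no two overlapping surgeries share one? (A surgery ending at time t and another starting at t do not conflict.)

3

The answer is the maximum number of intervals overlapping at any instant.
starts: [0, 5, 5, 6, 7, 10, 11, 13, 13, 14]
ends:   [1, 7, 9, 10, 11, 13, 13, 14, 15, 15]
s0→1 e1→0 s5→1 s5→2 s6→3  — peak 3.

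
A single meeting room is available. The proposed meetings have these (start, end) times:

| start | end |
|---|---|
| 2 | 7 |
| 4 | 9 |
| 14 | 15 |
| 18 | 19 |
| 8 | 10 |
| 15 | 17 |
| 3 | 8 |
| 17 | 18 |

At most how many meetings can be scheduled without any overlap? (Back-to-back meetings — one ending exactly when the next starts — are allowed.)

Greedy by earliest finish: after sorting by end time, pick each interval compatible with the last pick.
Sorted by end: (2,7)  (3,8)  (4,9)  (8,10)  (14,15)  (15,17)  (17,18)  (18,19)
take (2,7); skip (3,8); skip (4,9); take (8,10); take (14,15); take (15,17); take (17,18); take (18,19).
Selected 6 meetings.

6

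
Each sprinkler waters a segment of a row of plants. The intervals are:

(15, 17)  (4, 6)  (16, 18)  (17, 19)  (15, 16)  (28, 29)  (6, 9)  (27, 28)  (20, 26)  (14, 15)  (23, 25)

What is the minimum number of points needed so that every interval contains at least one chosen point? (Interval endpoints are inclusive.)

5

Sorted: [4,6] [6,9] [14,15] [15,16] [15,17] [16,18] [17,19] [23,25] [20,26] [27,28] [28,29]
{[4,6],[6,9]} hit by 6; {[14,15],[15,16],[15,17]} hit by 15; {[16,18],[17,19]} hit by 18; {[23,25],[20,26]} hit by 25; {[27,28],[28,29]} hit by 28.
Points: 6, 15, 18, 25, 28 (5 total).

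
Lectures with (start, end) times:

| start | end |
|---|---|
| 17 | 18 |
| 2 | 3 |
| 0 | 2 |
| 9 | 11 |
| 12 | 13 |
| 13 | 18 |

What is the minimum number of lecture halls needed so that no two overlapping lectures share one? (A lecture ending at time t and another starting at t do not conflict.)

Events (time:±→running): 0:+→1 2:-→0 2:+→1 3:-→0 9:+→1 11:-→0 12:+→1 13:-→0 13:+→1 17:+→2 … peak 2.

2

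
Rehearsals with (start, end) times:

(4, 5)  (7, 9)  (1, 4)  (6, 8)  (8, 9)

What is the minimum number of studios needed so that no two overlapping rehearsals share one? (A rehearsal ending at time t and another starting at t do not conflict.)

2

The answer is the maximum number of intervals overlapping at any instant.
starts: [1, 4, 6, 7, 8]
ends:   [4, 5, 8, 9, 9]
s1→1 e4→0 s4→1 e5→0 s6→1 s7→2  — peak 2.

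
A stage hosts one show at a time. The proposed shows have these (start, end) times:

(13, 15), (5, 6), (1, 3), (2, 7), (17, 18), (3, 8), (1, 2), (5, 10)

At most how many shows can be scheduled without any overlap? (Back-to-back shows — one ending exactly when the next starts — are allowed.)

4

Greedy by earliest finish: after sorting by end time, pick each interval compatible with the last pick.
Sorted by end: (1,2)  (1,3)  (5,6)  (2,7)  (3,8)  (5,10)  (13,15)  (17,18)
take (1,2); skip (1,3); take (5,6); skip (2,7); skip (3,8); skip (5,10); take (13,15); take (17,18).
Selected 4 shows.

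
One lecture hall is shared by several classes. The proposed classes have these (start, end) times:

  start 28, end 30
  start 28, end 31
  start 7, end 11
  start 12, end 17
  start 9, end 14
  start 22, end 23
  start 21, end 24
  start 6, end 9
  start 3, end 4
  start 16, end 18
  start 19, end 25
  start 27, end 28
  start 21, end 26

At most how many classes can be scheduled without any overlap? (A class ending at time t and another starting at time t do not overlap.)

By end time: (3,4), (6,9), (7,11), (9,14), (12,17), (16,18), (22,23), (21,24), (19,25), (21,26), (27,28), (28,30), (28,31).
Pick (3,4); next start ≥ 4 → (6,9); next start ≥ 9 → (9,14); next start ≥ 14 → (16,18); next start ≥ 18 → (22,23); next start ≥ 23 → (27,28); next start ≥ 28 → (28,30).
Selected 7 classes.

7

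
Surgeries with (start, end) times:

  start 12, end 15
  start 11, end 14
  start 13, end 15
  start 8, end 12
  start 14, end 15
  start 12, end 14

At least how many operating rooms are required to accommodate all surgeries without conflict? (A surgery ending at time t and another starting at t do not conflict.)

The answer is the maximum number of intervals overlapping at any instant.
starts: [8, 11, 12, 12, 13, 14]
ends:   [12, 14, 14, 15, 15, 15]
s8→1 s11→2 e12→1 s12→2 s12→3 s13→4  — peak 4.

4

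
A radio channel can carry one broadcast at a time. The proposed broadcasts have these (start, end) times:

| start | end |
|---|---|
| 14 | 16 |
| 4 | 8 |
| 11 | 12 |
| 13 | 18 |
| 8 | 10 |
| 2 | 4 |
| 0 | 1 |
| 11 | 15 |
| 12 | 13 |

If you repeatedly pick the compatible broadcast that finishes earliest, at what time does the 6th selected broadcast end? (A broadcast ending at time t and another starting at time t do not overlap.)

Sort by end time and greedily take each interval whose start is ≥ the last chosen end.
By end time: (0,1), (2,4), (4,8), (8,10), (11,12), (12,13), (11,15), (14,16), (13,18).
Pick (0,1); next start ≥ 1 → (2,4); next start ≥ 4 → (4,8); next start ≥ 8 → (8,10); next start ≥ 10 → (11,12); next start ≥ 12 → (12,13); next start ≥ 13 → (14,16).
Selected: (0,1) (2,4) (4,8) (8,10) (11,12) (12,13) (14,16)

13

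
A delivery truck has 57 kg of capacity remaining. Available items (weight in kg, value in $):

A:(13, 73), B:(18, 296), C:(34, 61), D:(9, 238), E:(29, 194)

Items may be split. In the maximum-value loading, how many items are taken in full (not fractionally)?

Order: D (238/9=26.44) > B (296/18=16.44) > E (194/29=6.69) > A (73/13=5.62) > C (61/34=1.79)
Fill: take D (9 @ 238) → take B (18 @ 296) → take E (29 @ 194) → take 1/13 of A → 5.62; 57/57 used.
3 item(s) taken whole; one partial (take 1/13 of A).

3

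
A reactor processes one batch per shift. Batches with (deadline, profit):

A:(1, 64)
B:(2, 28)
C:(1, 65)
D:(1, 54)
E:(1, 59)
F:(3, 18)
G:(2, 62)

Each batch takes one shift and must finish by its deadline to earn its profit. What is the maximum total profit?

145

Sort by profit descending; place each in the latest free slot ≤ its deadline.
Profit order: C=65 A=64 G=62 E=59 D=54 B=28 F=18
Assign: C→slot 1, A skipped, G→slot 2, E skipped, D skipped, B skipped, F→slot 3.
Slots: [1:C] [2:G] [3:F]
Profit = 65 + 62 + 18 = 145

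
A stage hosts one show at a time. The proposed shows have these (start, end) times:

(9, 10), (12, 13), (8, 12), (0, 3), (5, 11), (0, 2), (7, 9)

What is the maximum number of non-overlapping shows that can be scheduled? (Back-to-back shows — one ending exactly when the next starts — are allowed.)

4

Sort by end time and greedily take each interval whose start is ≥ the last chosen end.
By end time: (0,2), (0,3), (7,9), (9,10), (5,11), (8,12), (12,13).
Pick (0,2); next start ≥ 2 → (7,9); next start ≥ 9 → (9,10); next start ≥ 10 → (12,13).
Selected 4 shows.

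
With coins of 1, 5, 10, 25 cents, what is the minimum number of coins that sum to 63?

6

63 = 2×25 + 1×10 + 3×1
Total coins = 2 + 1 + 3 = 6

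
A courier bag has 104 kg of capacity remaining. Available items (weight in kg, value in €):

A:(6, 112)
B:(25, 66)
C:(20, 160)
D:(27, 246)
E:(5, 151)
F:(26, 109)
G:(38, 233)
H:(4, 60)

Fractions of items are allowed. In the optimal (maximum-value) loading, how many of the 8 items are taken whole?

6

Greedy by value/weight ratio, highest first.
Ratios (sorted): E 30.20, A 18.67, H 15.00, D 9.11, C 8.00, G 6.13, F 4.19, B 2.64
take E (5 @ 151); take A (6 @ 112); take H (4 @ 60); take D (27 @ 246); take C (20 @ 160); take G (38 @ 233); take 4/26 of F → 16.77. Capacity used 104/104.
6 item(s) taken whole; one partial (take 4/26 of F).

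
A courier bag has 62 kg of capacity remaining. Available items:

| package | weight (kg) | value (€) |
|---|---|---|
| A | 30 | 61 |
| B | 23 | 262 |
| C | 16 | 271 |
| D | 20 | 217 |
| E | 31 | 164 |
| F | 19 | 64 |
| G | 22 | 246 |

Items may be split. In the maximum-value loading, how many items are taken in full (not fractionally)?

3

Greedy by value/weight ratio, highest first.
Order: C (271/16=16.94) > B (262/23=11.39) > G (246/22=11.18) > D (217/20=10.85) > E (164/31=5.29) > F (64/19=3.37) > A (61/30=2.03)
Fill: take C (16 @ 271) → take B (23 @ 262) → take G (22 @ 246) → take 1/20 of D → 10.85; 62/62 used.
3 item(s) taken whole; one partial (take 1/20 of D).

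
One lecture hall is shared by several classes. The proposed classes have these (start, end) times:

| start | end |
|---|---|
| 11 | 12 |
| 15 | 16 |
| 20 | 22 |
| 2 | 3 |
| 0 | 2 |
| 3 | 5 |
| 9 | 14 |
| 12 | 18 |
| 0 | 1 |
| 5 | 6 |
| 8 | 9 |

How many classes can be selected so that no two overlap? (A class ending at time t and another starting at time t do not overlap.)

Sorted by end: (0,1)  (0,2)  (2,3)  (3,5)  (5,6)  (8,9)  (11,12)  (9,14)  (15,16)  (12,18)  (20,22)
take (0,1); skip (0,2); take (2,3); take (3,5); take (5,6); take (8,9); take (11,12); skip (9,14); take (15,16); skip (12,18); take (20,22).
Selected 8 classes.

8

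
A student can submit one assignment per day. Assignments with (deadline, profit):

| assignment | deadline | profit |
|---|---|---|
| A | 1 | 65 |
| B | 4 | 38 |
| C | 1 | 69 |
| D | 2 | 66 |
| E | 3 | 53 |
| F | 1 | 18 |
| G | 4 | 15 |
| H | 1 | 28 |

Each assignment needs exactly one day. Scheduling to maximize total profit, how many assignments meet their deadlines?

4

Take jobs in profit order; each goes to the latest open slot no later than its deadline.
By profit: C(d1,69), D(d2,66), A(d1,65), E(d3,53), B(d4,38), H(d1,28), F(d1,18), G(d4,15)
C→slot 1; D→slot 2; A skipped; E→slot 3; B→slot 4; H skipped; F skipped; G skipped.
4 of 8 scheduled.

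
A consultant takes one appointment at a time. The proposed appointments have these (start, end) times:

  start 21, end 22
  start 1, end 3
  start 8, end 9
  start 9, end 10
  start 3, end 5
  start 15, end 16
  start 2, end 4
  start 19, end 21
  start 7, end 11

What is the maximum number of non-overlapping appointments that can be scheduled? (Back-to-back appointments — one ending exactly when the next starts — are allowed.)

7

By end time: (1,3), (2,4), (3,5), (8,9), (9,10), (7,11), (15,16), (19,21), (21,22).
Pick (1,3); next start ≥ 3 → (3,5); next start ≥ 5 → (8,9); next start ≥ 9 → (9,10); next start ≥ 10 → (15,16); next start ≥ 16 → (19,21); next start ≥ 21 → (21,22).
Selected 7 appointments.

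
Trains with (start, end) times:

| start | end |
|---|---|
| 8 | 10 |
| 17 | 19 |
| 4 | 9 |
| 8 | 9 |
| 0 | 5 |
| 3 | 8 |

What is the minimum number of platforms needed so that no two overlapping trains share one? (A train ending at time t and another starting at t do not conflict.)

3

Count concurrent intervals with a sweep; the peak is the room count.
starts: [0, 3, 4, 8, 8, 17]
ends:   [5, 8, 9, 9, 10, 19]
s0→1 s3→2 s4→3  — peak 3.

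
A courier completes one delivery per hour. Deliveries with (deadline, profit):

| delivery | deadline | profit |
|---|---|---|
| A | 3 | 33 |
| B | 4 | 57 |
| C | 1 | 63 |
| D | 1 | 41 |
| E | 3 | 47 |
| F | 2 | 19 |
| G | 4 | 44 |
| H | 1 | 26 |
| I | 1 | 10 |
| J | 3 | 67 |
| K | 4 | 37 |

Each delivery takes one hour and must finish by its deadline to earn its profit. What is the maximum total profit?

234

Sort by profit descending; place each in the latest free slot ≤ its deadline.
By profit: J(d3,67), C(d1,63), B(d4,57), E(d3,47), G(d4,44), D(d1,41), K(d4,37), A(d3,33), H(d1,26), F(d2,19), I(d1,10)
J→slot 3; C→slot 1; B→slot 4; E→slot 2; G skipped; D skipped; K skipped; A skipped; H skipped; F skipped; I skipped.
Profit = 63 + 47 + 67 + 57 = 234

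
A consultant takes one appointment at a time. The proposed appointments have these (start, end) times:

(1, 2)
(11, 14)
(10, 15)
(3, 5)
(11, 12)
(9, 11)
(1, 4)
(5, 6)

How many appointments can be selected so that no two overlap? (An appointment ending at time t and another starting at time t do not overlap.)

Sorted by end: (1,2)  (1,4)  (3,5)  (5,6)  (9,11)  (11,12)  (11,14)  (10,15)
take (1,2); take (3,5); take (5,6); take (9,11); take (11,12).
Selected 5 appointments.

5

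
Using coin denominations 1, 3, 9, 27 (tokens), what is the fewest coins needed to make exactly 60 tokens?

4

60 = 2×27 + 2×3
Total coins = 2 + 2 = 4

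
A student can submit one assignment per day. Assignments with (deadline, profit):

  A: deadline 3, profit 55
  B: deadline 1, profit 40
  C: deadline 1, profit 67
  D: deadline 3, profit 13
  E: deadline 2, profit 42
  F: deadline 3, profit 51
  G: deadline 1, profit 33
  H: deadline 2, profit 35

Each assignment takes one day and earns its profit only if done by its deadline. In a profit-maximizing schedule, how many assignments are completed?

By profit: C(d1,67), A(d3,55), F(d3,51), E(d2,42), B(d1,40), H(d2,35), G(d1,33), D(d3,13)
C→slot 1; A→slot 3; F→slot 2; E skipped; B skipped; H skipped; G skipped; D skipped.
3 of 8 scheduled.

3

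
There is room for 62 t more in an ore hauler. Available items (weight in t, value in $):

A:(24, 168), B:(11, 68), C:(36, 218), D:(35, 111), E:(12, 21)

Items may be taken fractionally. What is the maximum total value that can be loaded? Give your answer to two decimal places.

399.50

Sort by value per unit weight and fill in that order.
Order: A (168/24=7.00) > B (68/11=6.18) > C (218/36=6.06) > D (111/35=3.17) > E (21/12=1.75)
Fill: take A (24 @ 168) → take B (11 @ 68) → take 27/36 of C → 163.50; 62/62 used.
Total value = 399.50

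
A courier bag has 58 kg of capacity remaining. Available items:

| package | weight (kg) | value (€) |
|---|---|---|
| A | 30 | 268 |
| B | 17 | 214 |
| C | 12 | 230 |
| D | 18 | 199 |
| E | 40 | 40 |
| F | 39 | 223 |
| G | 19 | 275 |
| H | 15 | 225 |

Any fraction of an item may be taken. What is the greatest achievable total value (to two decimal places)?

Greedy by value/weight ratio, highest first.
Order: C (230/12=19.17) > H (225/15=15.00) > G (275/19=14.47) > B (214/17=12.59) > D (199/18=11.06) > A (268/30=8.93) > F (223/39=5.72) > E (40/40=1.00)
Fill: take C (12 @ 230) → take H (15 @ 225) → take G (19 @ 275) → take 12/17 of B → 151.06; 58/58 used.
Total value = 881.06

881.06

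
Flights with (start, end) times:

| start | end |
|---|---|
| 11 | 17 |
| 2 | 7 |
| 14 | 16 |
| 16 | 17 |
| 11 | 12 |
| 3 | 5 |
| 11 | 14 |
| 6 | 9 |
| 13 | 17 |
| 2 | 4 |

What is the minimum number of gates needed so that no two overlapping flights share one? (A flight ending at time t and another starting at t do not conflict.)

Events (time:±→running): 2:+→1 2:+→2 3:+→3 … peak 3.

3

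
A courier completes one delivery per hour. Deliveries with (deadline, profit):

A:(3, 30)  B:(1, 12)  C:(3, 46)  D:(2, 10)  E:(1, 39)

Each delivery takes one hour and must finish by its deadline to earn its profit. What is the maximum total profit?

Sort by profit descending; place each in the latest free slot ≤ its deadline.
Profit order: C=46 E=39 A=30 B=12 D=10
Assign: C→slot 3, E→slot 1, A→slot 2, B skipped, D skipped.
Slots: [1:E] [2:A] [3:C]
Profit = 39 + 30 + 46 = 115

115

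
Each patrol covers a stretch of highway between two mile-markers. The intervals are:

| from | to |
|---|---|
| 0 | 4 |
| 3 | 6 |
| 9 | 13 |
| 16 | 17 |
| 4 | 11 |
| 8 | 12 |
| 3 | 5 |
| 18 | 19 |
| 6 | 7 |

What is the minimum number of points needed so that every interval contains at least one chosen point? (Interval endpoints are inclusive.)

5

Sort by right endpoint; whenever an interval is uncovered, place a point at its right end.
By right end: [0,4]  [3,5]  [3,6]  [6,7]  [4,11]  [8,12]  [9,13]  [16,17]  [18,19]
[0,4] uncovered → point at 4; [6,7] uncovered → point at 7; [8,12] uncovered → point at 12; [16,17] uncovered → point at 17; [18,19] uncovered → point at 19.
Points: 4, 7, 12, 17, 19 (5 total).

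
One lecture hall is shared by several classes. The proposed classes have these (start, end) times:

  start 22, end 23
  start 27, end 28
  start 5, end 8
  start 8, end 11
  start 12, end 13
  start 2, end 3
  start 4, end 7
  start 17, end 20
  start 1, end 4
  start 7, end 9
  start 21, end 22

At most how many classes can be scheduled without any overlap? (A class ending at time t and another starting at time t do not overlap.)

Order by finish time; keep every interval that doesn't clash with the previous kept one.
By end time: (2,3), (1,4), (4,7), (5,8), (7,9), (8,11), (12,13), (17,20), (21,22), (22,23), (27,28).
Pick (2,3); next start ≥ 3 → (4,7); next start ≥ 7 → (7,9); next start ≥ 9 → (12,13); next start ≥ 13 → (17,20); next start ≥ 20 → (21,22); next start ≥ 22 → (22,23); next start ≥ 23 → (27,28).
Selected 8 classes.

8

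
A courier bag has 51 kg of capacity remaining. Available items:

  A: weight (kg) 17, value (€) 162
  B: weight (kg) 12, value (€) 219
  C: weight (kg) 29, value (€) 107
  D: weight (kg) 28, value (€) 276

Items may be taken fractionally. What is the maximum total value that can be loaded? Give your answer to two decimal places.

Greedy by value/weight ratio, highest first.
Order: B (219/12=18.25) > D (276/28=9.86) > A (162/17=9.53) > C (107/29=3.69)
Fill: take B (12 @ 219) → take D (28 @ 276) → take 11/17 of A → 104.82; 51/51 used.
Total value = 599.82

599.82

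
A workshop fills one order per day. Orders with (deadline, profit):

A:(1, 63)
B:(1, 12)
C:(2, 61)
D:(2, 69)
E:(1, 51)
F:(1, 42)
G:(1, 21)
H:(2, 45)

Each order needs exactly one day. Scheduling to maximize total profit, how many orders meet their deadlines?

2

Profit order: D=69 A=63 C=61 E=51 H=45 F=42 G=21 B=12
Assign: D→slot 2, A→slot 1, C skipped, E skipped, H skipped, F skipped, G skipped, B skipped.
Slots: [1:A] [2:D]
2 of 8 scheduled.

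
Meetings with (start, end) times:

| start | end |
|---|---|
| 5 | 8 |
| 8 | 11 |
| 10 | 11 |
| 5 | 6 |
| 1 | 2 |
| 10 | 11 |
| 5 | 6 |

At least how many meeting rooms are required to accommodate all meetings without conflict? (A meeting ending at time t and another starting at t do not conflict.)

3

Events (time:±→running): 1:+→1 2:-→0 5:+→1 5:+→2 5:+→3 … peak 3.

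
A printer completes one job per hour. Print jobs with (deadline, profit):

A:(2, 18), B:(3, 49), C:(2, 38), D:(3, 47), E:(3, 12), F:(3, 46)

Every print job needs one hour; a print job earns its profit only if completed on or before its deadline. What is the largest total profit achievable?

142

Take jobs in profit order; each goes to the latest open slot no later than its deadline.
Profit order: B=49 D=47 F=46 C=38 A=18 E=12
Assign: B→slot 3, D→slot 2, F→slot 1, C skipped, A skipped, E skipped.
Slots: [1:F] [2:D] [3:B]
Profit = 46 + 47 + 49 = 142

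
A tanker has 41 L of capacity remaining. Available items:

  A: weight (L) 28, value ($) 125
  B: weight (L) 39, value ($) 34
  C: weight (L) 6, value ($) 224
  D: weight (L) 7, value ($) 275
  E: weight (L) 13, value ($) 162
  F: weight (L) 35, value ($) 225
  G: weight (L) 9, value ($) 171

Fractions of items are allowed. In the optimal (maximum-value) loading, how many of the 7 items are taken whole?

4

Order: D (275/7=39.29) > C (224/6=37.33) > G (171/9=19.00) > E (162/13=12.46) > F (225/35=6.43) > A (125/28=4.46) > B (34/39=0.87)
Fill: take D (7 @ 275) → take C (6 @ 224) → take G (9 @ 171) → take E (13 @ 162) → take 6/35 of F → 38.57; 41/41 used.
4 item(s) taken whole; one partial (take 6/35 of F).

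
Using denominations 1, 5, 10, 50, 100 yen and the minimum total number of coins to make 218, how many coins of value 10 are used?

218 − 2×100→18 − 1×10→8 − 1×5→3 − 3×1→0
Count of 10: 1

1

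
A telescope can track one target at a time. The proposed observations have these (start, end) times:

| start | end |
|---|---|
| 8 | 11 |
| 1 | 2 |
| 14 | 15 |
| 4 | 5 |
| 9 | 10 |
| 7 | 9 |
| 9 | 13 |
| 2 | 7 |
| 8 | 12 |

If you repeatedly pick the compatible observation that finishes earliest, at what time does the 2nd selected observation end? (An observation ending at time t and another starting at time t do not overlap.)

5

Greedy by earliest finish: after sorting by end time, pick each interval compatible with the last pick.
Sorted by end: (1,2)  (4,5)  (2,7)  (7,9)  (9,10)  (8,11)  (8,12)  (9,13)  (14,15)
take (1,2); take (4,5); skip (2,7); take (7,9); take (9,10); skip (8,11); skip (8,12); take (14,15).
Selected: (1,2) (4,5) (7,9) (9,10) (14,15)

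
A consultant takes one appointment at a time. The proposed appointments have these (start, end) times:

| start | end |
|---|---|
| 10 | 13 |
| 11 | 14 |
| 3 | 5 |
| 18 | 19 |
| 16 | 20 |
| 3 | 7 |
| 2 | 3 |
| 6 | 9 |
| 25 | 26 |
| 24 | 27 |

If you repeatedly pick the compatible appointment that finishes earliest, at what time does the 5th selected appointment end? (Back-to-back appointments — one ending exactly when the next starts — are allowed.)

Sorted by end: (2,3)  (3,5)  (3,7)  (6,9)  (10,13)  (11,14)  (18,19)  (16,20)  (25,26)  (24,27)
take (2,3); take (3,5); take (6,9); take (10,13); skip (11,14); take (18,19); skip (16,20); take (25,26); skip (24,27).
Selected: (2,3) (3,5) (6,9) (10,13) (18,19) (25,26)

19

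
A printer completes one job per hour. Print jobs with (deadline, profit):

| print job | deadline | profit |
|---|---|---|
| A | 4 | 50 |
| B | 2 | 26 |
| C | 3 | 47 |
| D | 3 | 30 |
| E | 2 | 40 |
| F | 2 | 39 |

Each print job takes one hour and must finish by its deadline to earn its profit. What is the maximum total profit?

By profit: A(d4,50), C(d3,47), E(d2,40), F(d2,39), D(d3,30), B(d2,26)
A→slot 4; C→slot 3; E→slot 2; F→slot 1; D skipped; B skipped.
Profit = 39 + 40 + 47 + 50 = 176

176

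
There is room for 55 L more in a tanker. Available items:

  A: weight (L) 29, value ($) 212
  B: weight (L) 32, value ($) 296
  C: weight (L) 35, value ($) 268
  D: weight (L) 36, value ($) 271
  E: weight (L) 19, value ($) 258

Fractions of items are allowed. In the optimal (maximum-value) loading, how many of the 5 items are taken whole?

Greedy by value/weight ratio, highest first.
Order: E (258/19=13.58) > B (296/32=9.25) > C (268/35=7.66) > D (271/36=7.53) > A (212/29=7.31)
Fill: take E (19 @ 258) → take B (32 @ 296) → take 4/35 of C → 30.63; 55/55 used.
2 item(s) taken whole; one partial (take 4/35 of C).

2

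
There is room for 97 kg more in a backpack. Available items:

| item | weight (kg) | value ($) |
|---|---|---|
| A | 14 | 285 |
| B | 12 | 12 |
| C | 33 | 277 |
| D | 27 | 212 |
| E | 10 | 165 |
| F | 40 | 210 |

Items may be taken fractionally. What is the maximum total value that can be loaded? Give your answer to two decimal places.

Ratios (sorted): A 20.36, E 16.50, C 8.39, D 7.85, F 5.25, B 1.00
take A (14 @ 285); take E (10 @ 165); take C (33 @ 277); take D (27 @ 212); take 13/40 of F → 68.25. Capacity used 97/97.
Total value = 1007.25

1007.25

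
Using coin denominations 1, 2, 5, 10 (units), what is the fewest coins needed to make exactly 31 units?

Use the largest denomination that fits, subtract, and repeat.
31 = 3×10 + 1×1
Total coins = 3 + 1 = 4

4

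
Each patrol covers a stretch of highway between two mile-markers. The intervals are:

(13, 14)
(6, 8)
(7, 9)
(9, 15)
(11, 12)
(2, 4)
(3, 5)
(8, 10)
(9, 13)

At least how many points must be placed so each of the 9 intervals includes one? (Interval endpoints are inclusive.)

4

By right end: [2,4]  [3,5]  [6,8]  [7,9]  [8,10]  [11,12]  [9,13]  [13,14]  [9,15]
[2,4] uncovered → point at 4; [6,8] uncovered → point at 8; [11,12] uncovered → point at 12; [13,14] uncovered → point at 14.
Points: 4, 8, 12, 14 (4 total).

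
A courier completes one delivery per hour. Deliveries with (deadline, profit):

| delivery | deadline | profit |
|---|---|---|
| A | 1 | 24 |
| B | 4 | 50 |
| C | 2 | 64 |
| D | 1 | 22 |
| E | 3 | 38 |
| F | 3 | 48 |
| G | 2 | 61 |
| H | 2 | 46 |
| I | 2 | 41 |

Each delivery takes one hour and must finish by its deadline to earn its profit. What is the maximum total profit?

223

Sort by profit descending; place each in the latest free slot ≤ its deadline.
By profit: C(d2,64), G(d2,61), B(d4,50), F(d3,48), H(d2,46), I(d2,41), E(d3,38), A(d1,24), D(d1,22)
C→slot 2; G→slot 1; B→slot 4; F→slot 3; H skipped; I skipped; E skipped; A skipped; D skipped.
Profit = 61 + 64 + 48 + 50 = 223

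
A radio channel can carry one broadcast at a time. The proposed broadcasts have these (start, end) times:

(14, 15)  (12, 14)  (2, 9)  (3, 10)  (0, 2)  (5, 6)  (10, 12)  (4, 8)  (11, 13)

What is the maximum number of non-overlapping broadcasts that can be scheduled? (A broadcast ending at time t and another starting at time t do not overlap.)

Sorted by end: (0,2)  (5,6)  (4,8)  (2,9)  (3,10)  (10,12)  (11,13)  (12,14)  (14,15)
take (0,2); take (5,6); take (10,12); skip (11,13); take (12,14); take (14,15).
Selected 5 broadcasts.

5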